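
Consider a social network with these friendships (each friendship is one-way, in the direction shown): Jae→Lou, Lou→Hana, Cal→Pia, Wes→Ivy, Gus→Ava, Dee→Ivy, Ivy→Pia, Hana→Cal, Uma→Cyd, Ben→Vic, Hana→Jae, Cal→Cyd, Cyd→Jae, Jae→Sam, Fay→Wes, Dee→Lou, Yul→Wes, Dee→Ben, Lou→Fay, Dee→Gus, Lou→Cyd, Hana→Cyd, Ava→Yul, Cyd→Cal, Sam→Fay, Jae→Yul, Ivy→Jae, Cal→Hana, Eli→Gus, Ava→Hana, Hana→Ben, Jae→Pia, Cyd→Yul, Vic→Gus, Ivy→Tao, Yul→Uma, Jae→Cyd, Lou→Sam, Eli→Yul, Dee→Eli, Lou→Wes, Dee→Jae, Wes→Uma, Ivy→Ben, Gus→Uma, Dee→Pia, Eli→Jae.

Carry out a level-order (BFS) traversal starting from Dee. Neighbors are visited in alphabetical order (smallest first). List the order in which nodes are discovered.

Dee, Ben, Eli, Gus, Ivy, Jae, Lou, Pia, Vic, Yul, Ava, Uma, Tao, Cyd, Sam, Fay, Hana, Wes, Cal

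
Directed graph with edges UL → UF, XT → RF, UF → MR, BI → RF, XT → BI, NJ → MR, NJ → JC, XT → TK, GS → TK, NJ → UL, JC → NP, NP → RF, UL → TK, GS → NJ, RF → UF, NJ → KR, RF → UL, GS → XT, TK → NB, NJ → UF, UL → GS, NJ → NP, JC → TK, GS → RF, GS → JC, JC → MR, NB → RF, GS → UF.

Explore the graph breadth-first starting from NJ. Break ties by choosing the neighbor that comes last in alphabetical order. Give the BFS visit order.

NJ, UL, UF, NP, MR, KR, JC, TK, GS, RF, NB, XT, BI

Visit NJ; enqueue UL, UF, NP, MR, KR, JC → queue [UL, UF, NP, MR, KR, JC]
Visit UL; enqueue TK, GS → queue [UF, NP, MR, KR, JC, TK, GS]
Visit UF → queue [NP, MR, KR, JC, TK, GS]
Visit NP; enqueue RF → queue [MR, KR, JC, TK, GS, RF]
Visit MR → queue [KR, JC, TK, GS, RF]
Visit KR → queue [JC, TK, GS, RF]
Visit JC → queue [TK, GS, RF]
Visit TK; enqueue NB → queue [GS, RF, NB]
Visit GS; enqueue XT → queue [RF, NB, XT]
Visit RF → queue [NB, XT]
Visit NB → queue [XT]
Visit XT; enqueue BI → queue [BI]
Visit BI → queue []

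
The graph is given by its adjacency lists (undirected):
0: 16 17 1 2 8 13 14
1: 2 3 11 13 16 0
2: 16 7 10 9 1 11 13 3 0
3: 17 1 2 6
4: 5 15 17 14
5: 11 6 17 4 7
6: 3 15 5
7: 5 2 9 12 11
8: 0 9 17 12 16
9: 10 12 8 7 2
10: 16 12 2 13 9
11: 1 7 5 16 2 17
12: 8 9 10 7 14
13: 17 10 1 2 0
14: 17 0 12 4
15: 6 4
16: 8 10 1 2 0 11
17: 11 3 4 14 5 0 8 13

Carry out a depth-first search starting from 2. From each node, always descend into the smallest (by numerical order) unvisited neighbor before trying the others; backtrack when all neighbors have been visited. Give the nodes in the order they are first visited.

2 → 0 → 1 → 3 → 6 → 5 → 4 → 14 → 12 → 7 → 9 → 8 → 16 → 10 → 13 → 17 → 11 → 15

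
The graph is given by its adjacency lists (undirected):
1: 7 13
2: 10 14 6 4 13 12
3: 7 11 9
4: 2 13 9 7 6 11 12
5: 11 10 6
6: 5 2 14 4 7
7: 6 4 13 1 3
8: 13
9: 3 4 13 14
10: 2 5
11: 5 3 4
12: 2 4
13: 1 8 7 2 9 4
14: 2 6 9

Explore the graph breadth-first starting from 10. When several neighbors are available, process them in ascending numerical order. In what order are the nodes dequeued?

Visit 10; enqueue 2, 5 → queue [2, 5]
Visit 2; enqueue 4, 6, 12, 13, 14 → queue [5, 4, 6, 12, 13, 14]
Visit 5; enqueue 11 → queue [4, 6, 12, 13, 14, 11]
Visit 4; enqueue 7, 9 → queue [6, 12, 13, 14, 11, 7, 9]
Visit 6 → queue [12, 13, 14, 11, 7, 9]
Visit 12 → queue [13, 14, 11, 7, 9]
Visit 13; enqueue 1, 8 → queue [14, 11, 7, 9, 1, 8]
Visit 14 → queue [11, 7, 9, 1, 8]
Visit 11; enqueue 3 → queue [7, 9, 1, 8, 3]
Visit 7 → queue [9, 1, 8, 3]
Visit 9 → queue [1, 8, 3]
Visit 1 → queue [8, 3]
Visit 8 → queue [3]
Visit 3 → queue []

10, 2, 5, 4, 6, 12, 13, 14, 11, 7, 9, 1, 8, 3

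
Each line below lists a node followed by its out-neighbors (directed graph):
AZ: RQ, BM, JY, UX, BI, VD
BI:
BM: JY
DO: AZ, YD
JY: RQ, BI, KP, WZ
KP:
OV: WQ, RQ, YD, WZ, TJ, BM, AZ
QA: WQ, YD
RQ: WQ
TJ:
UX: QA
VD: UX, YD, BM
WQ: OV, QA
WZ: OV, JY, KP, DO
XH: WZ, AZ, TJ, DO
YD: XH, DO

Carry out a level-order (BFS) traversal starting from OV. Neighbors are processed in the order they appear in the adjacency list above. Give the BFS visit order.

OV → WQ → RQ → YD → WZ → TJ → BM → AZ → QA → XH → DO → JY → KP → UX → BI → VD

Visit OV; enqueue WQ, RQ, YD, WZ, TJ, BM, AZ → queue [WQ, RQ, YD, WZ, TJ, BM, AZ]
Visit WQ; enqueue QA → queue [RQ, YD, WZ, TJ, BM, AZ, QA]
Visit RQ → queue [YD, WZ, TJ, BM, AZ, QA]
Visit YD; enqueue XH, DO → queue [WZ, TJ, BM, AZ, QA, XH, DO]
Visit WZ; enqueue JY, KP → queue [TJ, BM, AZ, QA, XH, DO, JY, KP]
Visit TJ → queue [BM, AZ, QA, XH, DO, JY, KP]
Visit BM → queue [AZ, QA, XH, DO, JY, KP]
Visit AZ; enqueue UX, BI, VD → queue [QA, XH, DO, JY, KP, UX, BI, VD]
Visit QA → queue [XH, DO, JY, KP, UX, BI, VD]
Visit XH → queue [DO, JY, KP, UX, BI, VD]
Visit DO → queue [JY, KP, UX, BI, VD]
Visit JY → queue [KP, UX, BI, VD]
Visit KP → queue [UX, BI, VD]
Visit UX → queue [BI, VD]
Visit BI → queue [VD]
Visit VD → queue []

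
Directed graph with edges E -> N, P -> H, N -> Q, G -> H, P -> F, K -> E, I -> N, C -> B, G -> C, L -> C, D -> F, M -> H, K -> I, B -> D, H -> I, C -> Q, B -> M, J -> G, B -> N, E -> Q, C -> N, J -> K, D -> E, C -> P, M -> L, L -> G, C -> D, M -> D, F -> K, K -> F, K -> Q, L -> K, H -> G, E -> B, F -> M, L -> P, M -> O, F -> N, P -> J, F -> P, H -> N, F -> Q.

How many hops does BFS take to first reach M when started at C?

Level 0: C
Level 1: B, D, N, P, Q
Level 2: E, F, H, J, M
Level 3: G, I, K, L, O
M first appears at level 2.

2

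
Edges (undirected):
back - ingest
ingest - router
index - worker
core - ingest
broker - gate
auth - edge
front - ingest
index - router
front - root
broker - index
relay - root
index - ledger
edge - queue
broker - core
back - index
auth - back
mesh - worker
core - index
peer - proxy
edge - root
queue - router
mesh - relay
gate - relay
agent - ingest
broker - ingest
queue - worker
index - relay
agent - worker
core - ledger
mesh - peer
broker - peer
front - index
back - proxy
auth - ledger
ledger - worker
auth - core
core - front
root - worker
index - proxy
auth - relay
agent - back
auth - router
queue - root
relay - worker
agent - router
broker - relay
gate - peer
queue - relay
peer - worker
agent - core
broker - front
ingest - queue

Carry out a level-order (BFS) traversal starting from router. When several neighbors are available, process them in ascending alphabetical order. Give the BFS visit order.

Visit router; enqueue agent, auth, index, ingest, queue → queue [agent, auth, index, ingest, queue]
Visit agent; enqueue back, core, worker → queue [auth, index, ingest, queue, back, core, worker]
Visit auth; enqueue edge, ledger, relay → queue [index, ingest, queue, back, core, worker, edge, ledger, relay]
Visit index; enqueue broker, front, proxy → queue [ingest, queue, back, core, worker, edge, ledger, relay, broker, front, proxy]
Visit ingest → queue [queue, back, core, worker, edge, ledger, relay, broker, front, proxy]
Visit queue; enqueue root → queue [back, core, worker, edge, ledger, relay, broker, front, proxy, root]
Visit back → queue [core, worker, edge, ledger, relay, broker, front, proxy, root]
Visit core → queue [worker, edge, ledger, relay, broker, front, proxy, root]
Visit worker; enqueue mesh, peer → queue [edge, ledger, relay, broker, front, proxy, root, mesh, peer]
Visit edge → queue [ledger, relay, broker, front, proxy, root, mesh, peer]
Visit ledger → queue [relay, broker, front, proxy, root, mesh, peer]
Visit relay; enqueue gate → queue [broker, front, proxy, root, mesh, peer, gate]
Visit broker → queue [front, proxy, root, mesh, peer, gate]
Visit front → queue [proxy, root, mesh, peer, gate]
Visit proxy → queue [root, mesh, peer, gate]
Visit root → queue [mesh, peer, gate]
Visit mesh → queue [peer, gate]
Visit peer → queue [gate]
Visit gate → queue []

router, agent, auth, index, ingest, queue, back, core, worker, edge, ledger, relay, broker, front, proxy, root, mesh, peer, gate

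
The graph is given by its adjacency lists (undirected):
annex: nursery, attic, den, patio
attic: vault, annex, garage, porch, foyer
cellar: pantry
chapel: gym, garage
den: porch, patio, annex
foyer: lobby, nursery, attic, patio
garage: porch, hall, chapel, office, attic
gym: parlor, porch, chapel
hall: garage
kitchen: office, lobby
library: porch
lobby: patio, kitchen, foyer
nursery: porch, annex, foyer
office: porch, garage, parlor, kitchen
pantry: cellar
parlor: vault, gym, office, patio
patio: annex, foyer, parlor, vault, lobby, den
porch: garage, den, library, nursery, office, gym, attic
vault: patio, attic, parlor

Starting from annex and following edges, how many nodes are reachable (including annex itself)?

BFS from annex visits: annex, patio, nursery, den, attic, vault, parlor, lobby, foyer, porch, garage, office, gym, kitchen, library, hall, chapel
Reachable nodes: 17 of 19 total.

17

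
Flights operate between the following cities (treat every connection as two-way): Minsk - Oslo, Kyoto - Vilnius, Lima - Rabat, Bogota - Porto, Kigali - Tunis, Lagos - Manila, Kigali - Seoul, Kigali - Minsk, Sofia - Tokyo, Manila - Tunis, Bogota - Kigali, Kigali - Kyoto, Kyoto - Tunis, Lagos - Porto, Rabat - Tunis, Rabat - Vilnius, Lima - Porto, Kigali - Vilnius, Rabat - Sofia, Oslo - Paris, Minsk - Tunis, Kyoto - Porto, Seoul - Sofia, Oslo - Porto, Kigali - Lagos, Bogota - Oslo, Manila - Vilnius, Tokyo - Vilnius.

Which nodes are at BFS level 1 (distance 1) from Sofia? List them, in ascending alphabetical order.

Rabat, Seoul, Tokyo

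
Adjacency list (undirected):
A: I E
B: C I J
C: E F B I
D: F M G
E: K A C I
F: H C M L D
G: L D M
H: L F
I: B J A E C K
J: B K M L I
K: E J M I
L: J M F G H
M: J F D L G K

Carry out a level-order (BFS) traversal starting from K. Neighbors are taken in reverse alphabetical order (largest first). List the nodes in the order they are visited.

K, M, J, I, E, L, G, F, D, B, C, A, H

Visit K; enqueue M, J, I, E → queue [M, J, I, E]
Visit M; enqueue L, G, F, D → queue [J, I, E, L, G, F, D]
Visit J; enqueue B → queue [I, E, L, G, F, D, B]
Visit I; enqueue C, A → queue [E, L, G, F, D, B, C, A]
Visit E → queue [L, G, F, D, B, C, A]
Visit L; enqueue H → queue [G, F, D, B, C, A, H]
Visit G → queue [F, D, B, C, A, H]
Visit F → queue [D, B, C, A, H]
Visit D → queue [B, C, A, H]
Visit B → queue [C, A, H]
Visit C → queue [A, H]
Visit A → queue [H]
Visit H → queue []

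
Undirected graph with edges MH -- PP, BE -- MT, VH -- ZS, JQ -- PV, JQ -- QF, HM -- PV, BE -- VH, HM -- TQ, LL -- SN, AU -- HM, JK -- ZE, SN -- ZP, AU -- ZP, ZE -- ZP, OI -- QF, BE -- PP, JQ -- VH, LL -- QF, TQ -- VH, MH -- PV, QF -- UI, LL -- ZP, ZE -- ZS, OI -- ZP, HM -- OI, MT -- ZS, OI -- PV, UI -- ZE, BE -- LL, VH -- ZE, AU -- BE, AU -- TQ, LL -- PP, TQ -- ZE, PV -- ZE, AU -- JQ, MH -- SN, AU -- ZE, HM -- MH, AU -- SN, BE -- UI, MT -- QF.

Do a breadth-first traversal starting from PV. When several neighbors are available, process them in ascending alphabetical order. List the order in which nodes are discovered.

PV → HM → JQ → MH → OI → ZE → AU → TQ → QF → VH → PP → SN → ZP → JK → UI → ZS → BE → LL → MT

Visit PV; enqueue HM, JQ, MH, OI, ZE → queue [HM, JQ, MH, OI, ZE]
Visit HM; enqueue AU, TQ → queue [JQ, MH, OI, ZE, AU, TQ]
Visit JQ; enqueue QF, VH → queue [MH, OI, ZE, AU, TQ, QF, VH]
Visit MH; enqueue PP, SN → queue [OI, ZE, AU, TQ, QF, VH, PP, SN]
Visit OI; enqueue ZP → queue [ZE, AU, TQ, QF, VH, PP, SN, ZP]
Visit ZE; enqueue JK, UI, ZS → queue [AU, TQ, QF, VH, PP, SN, ZP, JK, UI, ZS]
Visit AU; enqueue BE → queue [TQ, QF, VH, PP, SN, ZP, JK, UI, ZS, BE]
Visit TQ → queue [QF, VH, PP, SN, ZP, JK, UI, ZS, BE]
Visit QF; enqueue LL, MT → queue [VH, PP, SN, ZP, JK, UI, ZS, BE, LL, MT]
Visit VH → queue [PP, SN, ZP, JK, UI, ZS, BE, LL, MT]
Visit PP → queue [SN, ZP, JK, UI, ZS, BE, LL, MT]
Visit SN → queue [ZP, JK, UI, ZS, BE, LL, MT]
Visit ZP → queue [JK, UI, ZS, BE, LL, MT]
Visit JK → queue [UI, ZS, BE, LL, MT]
Visit UI → queue [ZS, BE, LL, MT]
Visit ZS → queue [BE, LL, MT]
Visit BE → queue [LL, MT]
Visit LL → queue [MT]
Visit MT → queue []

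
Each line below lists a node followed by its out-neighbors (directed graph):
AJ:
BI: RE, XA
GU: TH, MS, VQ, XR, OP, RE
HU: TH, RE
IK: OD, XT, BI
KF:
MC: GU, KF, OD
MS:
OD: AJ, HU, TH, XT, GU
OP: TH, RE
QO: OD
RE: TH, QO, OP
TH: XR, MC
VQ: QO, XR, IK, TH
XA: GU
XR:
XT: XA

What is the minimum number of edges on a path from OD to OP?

Level 0: OD
Level 1: AJ, GU, HU, TH, XT
Level 2: MC, MS, OP, RE, VQ, XA, XR
Level 3: IK, KF, QO
Level 4: BI
OP first appears at level 2.

2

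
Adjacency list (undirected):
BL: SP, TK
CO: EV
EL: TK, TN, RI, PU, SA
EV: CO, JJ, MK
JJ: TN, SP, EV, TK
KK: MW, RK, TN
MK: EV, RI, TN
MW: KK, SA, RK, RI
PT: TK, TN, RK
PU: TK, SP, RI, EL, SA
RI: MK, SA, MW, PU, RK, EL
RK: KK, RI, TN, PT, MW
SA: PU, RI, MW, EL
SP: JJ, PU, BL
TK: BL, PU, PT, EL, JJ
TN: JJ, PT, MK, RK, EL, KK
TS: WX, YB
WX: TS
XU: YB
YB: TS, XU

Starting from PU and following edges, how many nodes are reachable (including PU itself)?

BFS from PU visits: PU, TK, SP, SA, RI, EL, PT, JJ, BL, MW, RK, MK, TN, EV, KK, CO
Reachable nodes: 16 of 20 total.

16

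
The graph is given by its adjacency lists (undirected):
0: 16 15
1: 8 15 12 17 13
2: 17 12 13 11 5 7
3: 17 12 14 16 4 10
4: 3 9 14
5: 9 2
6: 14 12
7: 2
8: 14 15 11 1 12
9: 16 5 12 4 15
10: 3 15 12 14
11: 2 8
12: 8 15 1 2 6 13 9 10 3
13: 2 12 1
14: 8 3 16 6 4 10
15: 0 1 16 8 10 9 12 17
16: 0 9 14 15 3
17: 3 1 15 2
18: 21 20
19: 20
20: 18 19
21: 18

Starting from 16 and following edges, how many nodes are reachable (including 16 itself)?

18

BFS from 16 visits: 16, 0, 3, 9, 14, 15, 4, 10, 12, 17, 5, 6, 8, 1, 2, 13, 11, 7
Reachable nodes: 18 of 22 total.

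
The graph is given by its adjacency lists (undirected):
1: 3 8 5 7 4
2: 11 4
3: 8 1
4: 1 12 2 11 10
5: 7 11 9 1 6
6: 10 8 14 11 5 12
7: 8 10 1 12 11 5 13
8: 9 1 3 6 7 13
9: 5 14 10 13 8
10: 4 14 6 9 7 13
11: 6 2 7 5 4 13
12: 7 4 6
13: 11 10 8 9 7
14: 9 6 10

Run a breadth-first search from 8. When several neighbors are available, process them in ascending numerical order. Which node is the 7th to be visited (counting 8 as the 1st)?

Visit 8; enqueue 1, 3, 6, 7, 9, 13 → queue [1, 3, 6, 7, 9, 13]
Visit 1; enqueue 4, 5 → queue [3, 6, 7, 9, 13, 4, 5]
Visit 3 → queue [6, 7, 9, 13, 4, 5]
Visit 6; enqueue 10, 11, 12, 14 → queue [7, 9, 13, 4, 5, 10, 11, 12, 14]
Visit 7 → queue [9, 13, 4, 5, 10, 11, 12, 14]
Visit 9 → queue [13, 4, 5, 10, 11, 12, 14]
Visit 13 → queue [4, 5, 10, 11, 12, 14]
Visit 4; enqueue 2 → queue [5, 10, 11, 12, 14, 2]
Visit 5 → queue [10, 11, 12, 14, 2]
Visit 10 → queue [11, 12, 14, 2]
Visit 11 → queue [12, 14, 2]
Visit 12 → queue [14, 2]
Visit 14 → queue [2]
Visit 2 → queue []

Visit order: 8, 1, 3, 6, 7, 9, 13, 4, 5, 10, 11, 12, 14, 2

13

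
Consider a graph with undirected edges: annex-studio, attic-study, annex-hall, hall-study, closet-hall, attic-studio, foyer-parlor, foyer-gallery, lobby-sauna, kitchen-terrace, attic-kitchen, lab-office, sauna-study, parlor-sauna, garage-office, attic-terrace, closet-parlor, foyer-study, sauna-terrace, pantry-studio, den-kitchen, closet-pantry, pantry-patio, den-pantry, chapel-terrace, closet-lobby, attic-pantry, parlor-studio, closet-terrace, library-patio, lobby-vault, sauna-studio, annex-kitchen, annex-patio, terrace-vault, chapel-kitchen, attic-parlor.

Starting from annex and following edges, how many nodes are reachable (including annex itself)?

19

BFS from annex visits: annex, studio, patio, kitchen, hall, sauna, parlor, pantry, attic, library, terrace, den, chapel, study, closet, lobby, foyer, vault, gallery
Reachable nodes: 19 of 22 total.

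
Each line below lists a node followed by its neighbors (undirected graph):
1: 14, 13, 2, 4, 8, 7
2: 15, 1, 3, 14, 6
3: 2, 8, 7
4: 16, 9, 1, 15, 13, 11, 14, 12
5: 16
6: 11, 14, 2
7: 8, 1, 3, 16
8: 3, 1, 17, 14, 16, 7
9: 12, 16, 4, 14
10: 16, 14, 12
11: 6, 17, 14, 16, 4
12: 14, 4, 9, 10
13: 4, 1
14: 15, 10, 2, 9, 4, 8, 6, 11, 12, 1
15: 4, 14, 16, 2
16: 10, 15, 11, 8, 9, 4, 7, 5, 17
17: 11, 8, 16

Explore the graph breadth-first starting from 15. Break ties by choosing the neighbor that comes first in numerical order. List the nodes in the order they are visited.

Visit 15; enqueue 2, 4, 14, 16 → queue [2, 4, 14, 16]
Visit 2; enqueue 1, 3, 6 → queue [4, 14, 16, 1, 3, 6]
Visit 4; enqueue 9, 11, 12, 13 → queue [14, 16, 1, 3, 6, 9, 11, 12, 13]
Visit 14; enqueue 8, 10 → queue [16, 1, 3, 6, 9, 11, 12, 13, 8, 10]
Visit 16; enqueue 5, 7, 17 → queue [1, 3, 6, 9, 11, 12, 13, 8, 10, 5, 7, 17]
Visit 1 → queue [3, 6, 9, 11, 12, 13, 8, 10, 5, 7, 17]
Visit 3 → queue [6, 9, 11, 12, 13, 8, 10, 5, 7, 17]
Visit 6 → queue [9, 11, 12, 13, 8, 10, 5, 7, 17]
Visit 9 → queue [11, 12, 13, 8, 10, 5, 7, 17]
Visit 11 → queue [12, 13, 8, 10, 5, 7, 17]
Visit 12 → queue [13, 8, 10, 5, 7, 17]
Visit 13 → queue [8, 10, 5, 7, 17]
Visit 8 → queue [10, 5, 7, 17]
Visit 10 → queue [5, 7, 17]
Visit 5 → queue [7, 17]
Visit 7 → queue [17]
Visit 17 → queue []

15, 2, 4, 14, 16, 1, 3, 6, 9, 11, 12, 13, 8, 10, 5, 7, 17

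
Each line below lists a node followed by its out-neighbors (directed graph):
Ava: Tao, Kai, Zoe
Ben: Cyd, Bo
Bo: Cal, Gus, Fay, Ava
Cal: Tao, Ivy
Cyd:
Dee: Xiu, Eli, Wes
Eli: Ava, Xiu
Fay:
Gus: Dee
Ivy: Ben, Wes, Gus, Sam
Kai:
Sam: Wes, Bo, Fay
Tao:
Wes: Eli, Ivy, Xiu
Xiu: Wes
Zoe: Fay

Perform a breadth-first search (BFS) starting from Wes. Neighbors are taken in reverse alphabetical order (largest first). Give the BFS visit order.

Wes, Xiu, Ivy, Eli, Sam, Gus, Ben, Ava, Fay, Bo, Dee, Cyd, Zoe, Tao, Kai, Cal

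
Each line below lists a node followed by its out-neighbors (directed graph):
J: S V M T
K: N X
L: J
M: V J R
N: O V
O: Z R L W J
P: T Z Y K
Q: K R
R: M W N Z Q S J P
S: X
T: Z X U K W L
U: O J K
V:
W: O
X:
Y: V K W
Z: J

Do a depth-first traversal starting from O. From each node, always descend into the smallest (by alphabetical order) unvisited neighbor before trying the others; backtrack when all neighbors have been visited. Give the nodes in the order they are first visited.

O → J → M → R → N → V → P → K → X → T → L → U → W → Z → Y → Q → S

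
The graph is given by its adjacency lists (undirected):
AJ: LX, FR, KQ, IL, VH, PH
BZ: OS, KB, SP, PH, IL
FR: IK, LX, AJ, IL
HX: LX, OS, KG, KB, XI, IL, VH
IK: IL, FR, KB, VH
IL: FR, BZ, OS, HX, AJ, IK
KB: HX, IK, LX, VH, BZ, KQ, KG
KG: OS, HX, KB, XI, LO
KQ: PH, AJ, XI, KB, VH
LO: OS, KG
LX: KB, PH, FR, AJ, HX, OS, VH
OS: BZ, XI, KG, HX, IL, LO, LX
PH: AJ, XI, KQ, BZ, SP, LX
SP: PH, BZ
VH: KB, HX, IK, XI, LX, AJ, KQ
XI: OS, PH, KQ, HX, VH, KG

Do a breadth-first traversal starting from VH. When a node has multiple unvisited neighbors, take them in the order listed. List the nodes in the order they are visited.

Visit VH; enqueue KB, HX, IK, XI, LX, AJ, KQ → queue [KB, HX, IK, XI, LX, AJ, KQ]
Visit KB; enqueue BZ, KG → queue [HX, IK, XI, LX, AJ, KQ, BZ, KG]
Visit HX; enqueue OS, IL → queue [IK, XI, LX, AJ, KQ, BZ, KG, OS, IL]
Visit IK; enqueue FR → queue [XI, LX, AJ, KQ, BZ, KG, OS, IL, FR]
Visit XI; enqueue PH → queue [LX, AJ, KQ, BZ, KG, OS, IL, FR, PH]
Visit LX → queue [AJ, KQ, BZ, KG, OS, IL, FR, PH]
Visit AJ → queue [KQ, BZ, KG, OS, IL, FR, PH]
Visit KQ → queue [BZ, KG, OS, IL, FR, PH]
Visit BZ; enqueue SP → queue [KG, OS, IL, FR, PH, SP]
Visit KG; enqueue LO → queue [OS, IL, FR, PH, SP, LO]
Visit OS → queue [IL, FR, PH, SP, LO]
Visit IL → queue [FR, PH, SP, LO]
Visit FR → queue [PH, SP, LO]
Visit PH → queue [SP, LO]
Visit SP → queue [LO]
Visit LO → queue []

VH, KB, HX, IK, XI, LX, AJ, KQ, BZ, KG, OS, IL, FR, PH, SP, LO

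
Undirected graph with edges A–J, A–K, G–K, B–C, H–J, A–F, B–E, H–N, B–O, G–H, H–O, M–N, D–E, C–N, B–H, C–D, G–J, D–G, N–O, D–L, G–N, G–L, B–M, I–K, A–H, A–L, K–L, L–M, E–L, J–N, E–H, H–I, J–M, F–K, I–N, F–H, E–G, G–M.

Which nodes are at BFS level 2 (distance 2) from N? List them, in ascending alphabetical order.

Level 0: N
Level 1: C, G, H, I, J, M, O
Level 2: A, B, D, E, F, K, L

A, B, D, E, F, K, L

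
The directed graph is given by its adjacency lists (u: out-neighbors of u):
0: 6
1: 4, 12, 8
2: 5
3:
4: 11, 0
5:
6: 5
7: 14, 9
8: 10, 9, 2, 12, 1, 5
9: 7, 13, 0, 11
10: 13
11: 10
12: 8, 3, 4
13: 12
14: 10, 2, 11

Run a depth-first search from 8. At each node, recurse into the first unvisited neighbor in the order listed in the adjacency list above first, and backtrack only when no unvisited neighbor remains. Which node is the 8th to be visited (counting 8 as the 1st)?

Visit 8
8 → 10
10 → 13
13 → 12
12 → 3
12 → 4
4 → 11
4 → 0
0 → 6
6 → 5
8 → 9
9 → 7
7 → 14
14 → 2
8 → 1

Visit order: 8, 10, 13, 12, 3, 4, 11, 0, 6, 5, 9, 7, 14, 2, 1

0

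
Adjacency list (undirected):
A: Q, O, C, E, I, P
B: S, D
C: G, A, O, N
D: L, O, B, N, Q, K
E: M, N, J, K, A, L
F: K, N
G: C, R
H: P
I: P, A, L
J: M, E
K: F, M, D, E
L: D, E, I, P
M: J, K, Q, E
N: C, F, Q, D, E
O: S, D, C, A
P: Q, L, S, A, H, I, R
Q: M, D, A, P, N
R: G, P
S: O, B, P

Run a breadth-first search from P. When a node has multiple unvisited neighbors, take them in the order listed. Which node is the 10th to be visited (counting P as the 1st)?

D

Visit P; enqueue Q, L, S, A, H, I, R → queue [Q, L, S, A, H, I, R]
Visit Q; enqueue M, D, N → queue [L, S, A, H, I, R, M, D, N]
Visit L; enqueue E → queue [S, A, H, I, R, M, D, N, E]
Visit S; enqueue O, B → queue [A, H, I, R, M, D, N, E, O, B]
Visit A; enqueue C → queue [H, I, R, M, D, N, E, O, B, C]
Visit H → queue [I, R, M, D, N, E, O, B, C]
Visit I → queue [R, M, D, N, E, O, B, C]
Visit R; enqueue G → queue [M, D, N, E, O, B, C, G]
Visit M; enqueue J, K → queue [D, N, E, O, B, C, G, J, K]
Visit D → queue [N, E, O, B, C, G, J, K]
Visit N; enqueue F → queue [E, O, B, C, G, J, K, F]
Visit E → queue [O, B, C, G, J, K, F]
Visit O → queue [B, C, G, J, K, F]
Visit B → queue [C, G, J, K, F]
Visit C → queue [G, J, K, F]
Visit G → queue [J, K, F]
Visit J → queue [K, F]
Visit K → queue [F]
Visit F → queue []

Visit order: P, Q, L, S, A, H, I, R, M, D, N, E, O, B, C, G, J, K, F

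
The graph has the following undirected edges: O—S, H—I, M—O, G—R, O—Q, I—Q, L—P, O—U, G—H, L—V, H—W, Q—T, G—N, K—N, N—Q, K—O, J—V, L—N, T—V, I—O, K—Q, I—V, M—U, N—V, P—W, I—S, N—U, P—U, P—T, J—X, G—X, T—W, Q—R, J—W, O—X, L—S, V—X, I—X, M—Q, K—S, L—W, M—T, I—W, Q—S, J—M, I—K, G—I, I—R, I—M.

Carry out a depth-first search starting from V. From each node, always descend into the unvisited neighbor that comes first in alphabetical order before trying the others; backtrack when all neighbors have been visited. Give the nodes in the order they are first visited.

V, I, G, H, W, J, M, O, K, N, L, P, T, Q, R, S, U, X

Visit V
V → I
I → G
G → H
H → W
W → J
J → M
M → O
O → K
K → N
N → L
L → P
P → T
T → Q
Q → R
Q → S
P → U
O → X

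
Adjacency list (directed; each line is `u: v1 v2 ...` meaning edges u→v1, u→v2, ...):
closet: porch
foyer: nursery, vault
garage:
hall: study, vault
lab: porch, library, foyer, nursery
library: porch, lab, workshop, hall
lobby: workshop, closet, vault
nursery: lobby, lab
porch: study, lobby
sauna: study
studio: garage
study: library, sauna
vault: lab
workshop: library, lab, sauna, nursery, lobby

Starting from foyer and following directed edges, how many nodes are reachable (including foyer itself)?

12

BFS from foyer visits: foyer, nursery, vault, lobby, lab, workshop, closet, porch, library, sauna, study, hall
Reachable nodes: 12 of 14 total.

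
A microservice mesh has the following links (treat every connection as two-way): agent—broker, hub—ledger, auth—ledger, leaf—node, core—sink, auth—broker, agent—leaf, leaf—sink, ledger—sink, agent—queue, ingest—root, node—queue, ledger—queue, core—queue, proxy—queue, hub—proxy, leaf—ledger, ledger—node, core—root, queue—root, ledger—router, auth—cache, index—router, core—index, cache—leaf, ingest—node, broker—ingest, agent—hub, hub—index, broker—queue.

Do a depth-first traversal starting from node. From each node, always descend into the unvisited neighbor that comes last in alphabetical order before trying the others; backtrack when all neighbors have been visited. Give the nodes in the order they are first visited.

node queue root ingest broker auth ledger sink leaf cache agent hub proxy index router core

Visit node
node → queue
queue → root
root → ingest
ingest → broker
broker → auth
auth → ledger
ledger → sink
sink → leaf
leaf → cache
leaf → agent
agent → hub
hub → proxy
hub → index
index → router
index → core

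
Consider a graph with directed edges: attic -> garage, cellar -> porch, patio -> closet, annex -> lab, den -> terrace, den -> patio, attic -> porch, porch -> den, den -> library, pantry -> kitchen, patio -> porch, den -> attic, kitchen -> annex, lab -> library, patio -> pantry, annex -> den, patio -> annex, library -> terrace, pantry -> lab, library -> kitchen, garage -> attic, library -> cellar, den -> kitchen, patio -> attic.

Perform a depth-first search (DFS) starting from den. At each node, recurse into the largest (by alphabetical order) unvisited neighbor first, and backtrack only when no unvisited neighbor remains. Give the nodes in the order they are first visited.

Visit den
den → terrace
den → patio
patio → porch
patio → pantry
pantry → lab
lab → library
library → kitchen
kitchen → annex
library → cellar
patio → closet
patio → attic
attic → garage

den -> terrace -> patio -> porch -> pantry -> lab -> library -> kitchen -> annex -> cellar -> closet -> attic -> garage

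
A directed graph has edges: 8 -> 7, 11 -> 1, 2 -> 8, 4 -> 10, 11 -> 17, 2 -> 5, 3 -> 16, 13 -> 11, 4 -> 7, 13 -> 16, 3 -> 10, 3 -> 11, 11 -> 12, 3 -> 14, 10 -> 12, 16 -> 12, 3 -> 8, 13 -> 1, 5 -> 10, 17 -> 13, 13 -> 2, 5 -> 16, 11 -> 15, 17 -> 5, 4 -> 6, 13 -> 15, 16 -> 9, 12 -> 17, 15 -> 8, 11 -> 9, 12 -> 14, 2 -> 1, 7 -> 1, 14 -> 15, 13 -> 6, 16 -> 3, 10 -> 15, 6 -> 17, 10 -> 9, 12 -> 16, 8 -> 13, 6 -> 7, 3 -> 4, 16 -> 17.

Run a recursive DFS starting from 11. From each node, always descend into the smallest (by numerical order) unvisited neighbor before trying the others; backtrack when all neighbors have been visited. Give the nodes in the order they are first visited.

11 -> 1 -> 9 -> 12 -> 14 -> 15 -> 8 -> 7 -> 13 -> 2 -> 5 -> 10 -> 16 -> 3 -> 4 -> 6 -> 17

Visit 11
11 → 1
11 → 9
11 → 12
12 → 14
14 → 15
15 → 8
8 → 7
8 → 13
13 → 2
2 → 5
5 → 10
5 → 16
16 → 3
3 → 4
4 → 6
6 → 17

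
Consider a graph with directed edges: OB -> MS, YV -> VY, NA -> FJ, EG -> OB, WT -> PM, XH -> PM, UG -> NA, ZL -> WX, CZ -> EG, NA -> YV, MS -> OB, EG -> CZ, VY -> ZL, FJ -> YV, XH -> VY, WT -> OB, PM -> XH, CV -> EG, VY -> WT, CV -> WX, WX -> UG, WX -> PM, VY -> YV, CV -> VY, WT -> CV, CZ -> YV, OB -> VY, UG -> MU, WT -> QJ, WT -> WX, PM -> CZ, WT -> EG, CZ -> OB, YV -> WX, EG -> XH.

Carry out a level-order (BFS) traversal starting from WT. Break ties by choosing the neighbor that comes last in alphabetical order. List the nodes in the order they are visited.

WT, WX, QJ, PM, OB, EG, CV, UG, XH, CZ, VY, MS, NA, MU, YV, ZL, FJ

Visit WT; enqueue WX, QJ, PM, OB, EG, CV → queue [WX, QJ, PM, OB, EG, CV]
Visit WX; enqueue UG → queue [QJ, PM, OB, EG, CV, UG]
Visit QJ → queue [PM, OB, EG, CV, UG]
Visit PM; enqueue XH, CZ → queue [OB, EG, CV, UG, XH, CZ]
Visit OB; enqueue VY, MS → queue [EG, CV, UG, XH, CZ, VY, MS]
Visit EG → queue [CV, UG, XH, CZ, VY, MS]
Visit CV → queue [UG, XH, CZ, VY, MS]
Visit UG; enqueue NA, MU → queue [XH, CZ, VY, MS, NA, MU]
Visit XH → queue [CZ, VY, MS, NA, MU]
Visit CZ; enqueue YV → queue [VY, MS, NA, MU, YV]
Visit VY; enqueue ZL → queue [MS, NA, MU, YV, ZL]
Visit MS → queue [NA, MU, YV, ZL]
Visit NA; enqueue FJ → queue [MU, YV, ZL, FJ]
Visit MU → queue [YV, ZL, FJ]
Visit YV → queue [ZL, FJ]
Visit ZL → queue [FJ]
Visit FJ → queue []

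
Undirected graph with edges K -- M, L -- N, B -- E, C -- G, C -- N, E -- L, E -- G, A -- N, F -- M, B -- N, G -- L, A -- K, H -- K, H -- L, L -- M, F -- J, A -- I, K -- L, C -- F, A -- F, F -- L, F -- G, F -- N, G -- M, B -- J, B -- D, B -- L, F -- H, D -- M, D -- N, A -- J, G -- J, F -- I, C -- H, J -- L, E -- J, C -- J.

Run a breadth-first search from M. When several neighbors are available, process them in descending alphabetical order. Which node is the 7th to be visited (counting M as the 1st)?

Visit M; enqueue L, K, G, F, D → queue [L, K, G, F, D]
Visit L; enqueue N, J, H, E, B → queue [K, G, F, D, N, J, H, E, B]
Visit K; enqueue A → queue [G, F, D, N, J, H, E, B, A]
Visit G; enqueue C → queue [F, D, N, J, H, E, B, A, C]
Visit F; enqueue I → queue [D, N, J, H, E, B, A, C, I]
Visit D → queue [N, J, H, E, B, A, C, I]
Visit N → queue [J, H, E, B, A, C, I]
Visit J → queue [H, E, B, A, C, I]
Visit H → queue [E, B, A, C, I]
Visit E → queue [B, A, C, I]
Visit B → queue [A, C, I]
Visit A → queue [C, I]
Visit C → queue [I]
Visit I → queue []

Visit order: M, L, K, G, F, D, N, J, H, E, B, A, C, I

N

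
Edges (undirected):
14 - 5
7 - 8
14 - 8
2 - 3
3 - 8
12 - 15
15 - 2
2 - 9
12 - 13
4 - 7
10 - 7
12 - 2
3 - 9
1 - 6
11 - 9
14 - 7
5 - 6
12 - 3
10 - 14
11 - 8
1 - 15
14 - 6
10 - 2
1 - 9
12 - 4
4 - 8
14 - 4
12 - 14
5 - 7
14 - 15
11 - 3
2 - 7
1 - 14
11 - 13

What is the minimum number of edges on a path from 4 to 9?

3

Level 0: 4
Level 1: 7, 8, 12, 14
Level 2: 1, 2, 3, 5, 6, 10, 11, 13, 15
Level 3: 9
9 first appears at level 3.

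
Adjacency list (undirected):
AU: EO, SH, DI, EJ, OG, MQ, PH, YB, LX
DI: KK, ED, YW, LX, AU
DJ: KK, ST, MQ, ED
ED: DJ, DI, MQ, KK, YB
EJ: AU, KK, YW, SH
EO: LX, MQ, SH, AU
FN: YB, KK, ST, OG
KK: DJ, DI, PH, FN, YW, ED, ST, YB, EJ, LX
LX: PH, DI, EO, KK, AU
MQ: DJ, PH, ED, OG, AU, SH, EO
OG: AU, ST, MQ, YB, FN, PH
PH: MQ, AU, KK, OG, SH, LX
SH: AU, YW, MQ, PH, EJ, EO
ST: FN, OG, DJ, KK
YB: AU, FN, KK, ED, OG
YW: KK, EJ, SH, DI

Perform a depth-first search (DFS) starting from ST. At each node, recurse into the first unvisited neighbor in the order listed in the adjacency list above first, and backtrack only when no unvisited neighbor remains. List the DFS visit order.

Visit ST
ST → FN
FN → YB
YB → AU
AU → EO
EO → LX
LX → PH
PH → MQ
MQ → DJ
DJ → KK
KK → DI
DI → ED
DI → YW
YW → EJ
EJ → SH
MQ → OG

ST → FN → YB → AU → EO → LX → PH → MQ → DJ → KK → DI → ED → YW → EJ → SH → OG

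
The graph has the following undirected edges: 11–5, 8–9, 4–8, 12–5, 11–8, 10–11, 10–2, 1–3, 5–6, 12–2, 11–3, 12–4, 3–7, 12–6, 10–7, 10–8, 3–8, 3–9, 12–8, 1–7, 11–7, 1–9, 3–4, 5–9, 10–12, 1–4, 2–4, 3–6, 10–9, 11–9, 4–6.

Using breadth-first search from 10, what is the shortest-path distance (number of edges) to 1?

Level 0: 10
Level 1: 2, 7, 8, 9, 11, 12
Level 2: 1, 3, 4, 5, 6
1 first appears at level 2.

2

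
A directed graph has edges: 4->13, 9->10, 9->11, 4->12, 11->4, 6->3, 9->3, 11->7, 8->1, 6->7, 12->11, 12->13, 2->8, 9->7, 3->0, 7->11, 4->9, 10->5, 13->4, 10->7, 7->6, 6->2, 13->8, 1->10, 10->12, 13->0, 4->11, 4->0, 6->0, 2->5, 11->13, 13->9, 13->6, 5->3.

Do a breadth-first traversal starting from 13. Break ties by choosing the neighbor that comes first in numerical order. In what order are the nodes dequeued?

13, 0, 4, 6, 8, 9, 11, 12, 2, 3, 7, 1, 10, 5

Visit 13; enqueue 0, 4, 6, 8, 9 → queue [0, 4, 6, 8, 9]
Visit 0 → queue [4, 6, 8, 9]
Visit 4; enqueue 11, 12 → queue [6, 8, 9, 11, 12]
Visit 6; enqueue 2, 3, 7 → queue [8, 9, 11, 12, 2, 3, 7]
Visit 8; enqueue 1 → queue [9, 11, 12, 2, 3, 7, 1]
Visit 9; enqueue 10 → queue [11, 12, 2, 3, 7, 1, 10]
Visit 11 → queue [12, 2, 3, 7, 1, 10]
Visit 12 → queue [2, 3, 7, 1, 10]
Visit 2; enqueue 5 → queue [3, 7, 1, 10, 5]
Visit 3 → queue [7, 1, 10, 5]
Visit 7 → queue [1, 10, 5]
Visit 1 → queue [10, 5]
Visit 10 → queue [5]
Visit 5 → queue []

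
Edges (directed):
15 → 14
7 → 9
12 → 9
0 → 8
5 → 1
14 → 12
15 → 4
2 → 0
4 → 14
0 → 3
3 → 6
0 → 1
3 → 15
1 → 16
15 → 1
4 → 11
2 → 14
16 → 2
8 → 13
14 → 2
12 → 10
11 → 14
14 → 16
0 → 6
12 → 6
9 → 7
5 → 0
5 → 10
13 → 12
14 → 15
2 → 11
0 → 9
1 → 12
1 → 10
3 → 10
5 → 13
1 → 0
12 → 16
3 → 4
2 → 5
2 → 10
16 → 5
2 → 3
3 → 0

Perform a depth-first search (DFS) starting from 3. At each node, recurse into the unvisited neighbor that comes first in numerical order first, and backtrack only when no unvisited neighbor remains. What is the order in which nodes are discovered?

3 -> 0 -> 1 -> 10 -> 12 -> 6 -> 9 -> 7 -> 16 -> 2 -> 5 -> 13 -> 11 -> 14 -> 15 -> 4 -> 8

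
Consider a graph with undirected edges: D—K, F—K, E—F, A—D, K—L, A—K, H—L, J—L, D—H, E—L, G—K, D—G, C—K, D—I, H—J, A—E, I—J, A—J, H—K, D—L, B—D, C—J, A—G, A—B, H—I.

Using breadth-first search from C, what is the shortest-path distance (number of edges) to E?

3

Level 0: C
Level 1: J, K
Level 2: A, D, F, G, H, I, L
Level 3: B, E
E first appears at level 3.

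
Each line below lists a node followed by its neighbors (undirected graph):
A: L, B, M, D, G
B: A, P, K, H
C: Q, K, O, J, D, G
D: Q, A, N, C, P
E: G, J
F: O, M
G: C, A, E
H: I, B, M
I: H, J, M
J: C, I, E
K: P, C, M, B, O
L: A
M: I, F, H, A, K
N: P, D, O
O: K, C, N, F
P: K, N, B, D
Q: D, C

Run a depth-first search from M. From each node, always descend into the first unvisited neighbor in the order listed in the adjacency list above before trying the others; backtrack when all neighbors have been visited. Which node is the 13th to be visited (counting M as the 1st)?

O

Visit M
M → I
I → H
H → B
B → A
A → L
A → D
D → Q
Q → C
C → K
K → P
P → N
N → O
O → F
C → J
J → E
E → G

Visit order: M, I, H, B, A, L, D, Q, C, K, P, N, O, F, J, E, G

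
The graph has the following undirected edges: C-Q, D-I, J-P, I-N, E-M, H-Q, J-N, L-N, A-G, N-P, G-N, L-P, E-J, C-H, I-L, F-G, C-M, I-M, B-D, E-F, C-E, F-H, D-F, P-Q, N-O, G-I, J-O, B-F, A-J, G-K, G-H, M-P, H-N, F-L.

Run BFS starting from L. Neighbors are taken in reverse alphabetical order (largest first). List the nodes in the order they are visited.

Visit L; enqueue P, N, I, F → queue [P, N, I, F]
Visit P; enqueue Q, M, J → queue [N, I, F, Q, M, J]
Visit N; enqueue O, H, G → queue [I, F, Q, M, J, O, H, G]
Visit I; enqueue D → queue [F, Q, M, J, O, H, G, D]
Visit F; enqueue E, B → queue [Q, M, J, O, H, G, D, E, B]
Visit Q; enqueue C → queue [M, J, O, H, G, D, E, B, C]
Visit M → queue [J, O, H, G, D, E, B, C]
Visit J; enqueue A → queue [O, H, G, D, E, B, C, A]
Visit O → queue [H, G, D, E, B, C, A]
Visit H → queue [G, D, E, B, C, A]
Visit G; enqueue K → queue [D, E, B, C, A, K]
Visit D → queue [E, B, C, A, K]
Visit E → queue [B, C, A, K]
Visit B → queue [C, A, K]
Visit C → queue [A, K]
Visit A → queue [K]
Visit K → queue []

L, P, N, I, F, Q, M, J, O, H, G, D, E, B, C, A, K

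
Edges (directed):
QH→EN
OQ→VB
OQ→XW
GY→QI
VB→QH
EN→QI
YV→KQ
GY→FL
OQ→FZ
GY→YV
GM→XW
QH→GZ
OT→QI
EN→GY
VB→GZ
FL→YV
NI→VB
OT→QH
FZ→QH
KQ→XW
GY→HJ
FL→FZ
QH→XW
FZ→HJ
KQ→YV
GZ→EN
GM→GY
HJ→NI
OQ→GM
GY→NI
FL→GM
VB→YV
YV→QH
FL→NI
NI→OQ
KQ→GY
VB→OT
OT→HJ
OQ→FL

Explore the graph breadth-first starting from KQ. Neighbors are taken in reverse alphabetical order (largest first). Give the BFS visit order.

KQ → YV → XW → GY → QH → QI → NI → HJ → FL → GZ → EN → VB → OQ → GM → FZ → OT

Visit KQ; enqueue YV, XW, GY → queue [YV, XW, GY]
Visit YV; enqueue QH → queue [XW, GY, QH]
Visit XW → queue [GY, QH]
Visit GY; enqueue QI, NI, HJ, FL → queue [QH, QI, NI, HJ, FL]
Visit QH; enqueue GZ, EN → queue [QI, NI, HJ, FL, GZ, EN]
Visit QI → queue [NI, HJ, FL, GZ, EN]
Visit NI; enqueue VB, OQ → queue [HJ, FL, GZ, EN, VB, OQ]
Visit HJ → queue [FL, GZ, EN, VB, OQ]
Visit FL; enqueue GM, FZ → queue [GZ, EN, VB, OQ, GM, FZ]
Visit GZ → queue [EN, VB, OQ, GM, FZ]
Visit EN → queue [VB, OQ, GM, FZ]
Visit VB; enqueue OT → queue [OQ, GM, FZ, OT]
Visit OQ → queue [GM, FZ, OT]
Visit GM → queue [FZ, OT]
Visit FZ → queue [OT]
Visit OT → queue []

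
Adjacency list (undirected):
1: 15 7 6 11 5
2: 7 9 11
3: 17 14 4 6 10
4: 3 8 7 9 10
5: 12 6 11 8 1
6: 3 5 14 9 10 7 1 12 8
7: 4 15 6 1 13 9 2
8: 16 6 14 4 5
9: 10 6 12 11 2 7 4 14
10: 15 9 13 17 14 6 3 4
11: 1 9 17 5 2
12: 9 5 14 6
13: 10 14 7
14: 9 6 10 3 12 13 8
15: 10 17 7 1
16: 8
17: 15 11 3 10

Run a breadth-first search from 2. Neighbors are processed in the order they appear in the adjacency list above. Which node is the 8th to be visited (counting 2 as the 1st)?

1

Visit 2; enqueue 7, 9, 11 → queue [7, 9, 11]
Visit 7; enqueue 4, 15, 6, 1, 13 → queue [9, 11, 4, 15, 6, 1, 13]
Visit 9; enqueue 10, 12, 14 → queue [11, 4, 15, 6, 1, 13, 10, 12, 14]
Visit 11; enqueue 17, 5 → queue [4, 15, 6, 1, 13, 10, 12, 14, 17, 5]
Visit 4; enqueue 3, 8 → queue [15, 6, 1, 13, 10, 12, 14, 17, 5, 3, 8]
Visit 15 → queue [6, 1, 13, 10, 12, 14, 17, 5, 3, 8]
Visit 6 → queue [1, 13, 10, 12, 14, 17, 5, 3, 8]
Visit 1 → queue [13, 10, 12, 14, 17, 5, 3, 8]
Visit 13 → queue [10, 12, 14, 17, 5, 3, 8]
Visit 10 → queue [12, 14, 17, 5, 3, 8]
Visit 12 → queue [14, 17, 5, 3, 8]
Visit 14 → queue [17, 5, 3, 8]
Visit 17 → queue [5, 3, 8]
Visit 5 → queue [3, 8]
Visit 3 → queue [8]
Visit 8; enqueue 16 → queue [16]
Visit 16 → queue []

Visit order: 2, 7, 9, 11, 4, 15, 6, 1, 13, 10, 12, 14, 17, 5, 3, 8, 16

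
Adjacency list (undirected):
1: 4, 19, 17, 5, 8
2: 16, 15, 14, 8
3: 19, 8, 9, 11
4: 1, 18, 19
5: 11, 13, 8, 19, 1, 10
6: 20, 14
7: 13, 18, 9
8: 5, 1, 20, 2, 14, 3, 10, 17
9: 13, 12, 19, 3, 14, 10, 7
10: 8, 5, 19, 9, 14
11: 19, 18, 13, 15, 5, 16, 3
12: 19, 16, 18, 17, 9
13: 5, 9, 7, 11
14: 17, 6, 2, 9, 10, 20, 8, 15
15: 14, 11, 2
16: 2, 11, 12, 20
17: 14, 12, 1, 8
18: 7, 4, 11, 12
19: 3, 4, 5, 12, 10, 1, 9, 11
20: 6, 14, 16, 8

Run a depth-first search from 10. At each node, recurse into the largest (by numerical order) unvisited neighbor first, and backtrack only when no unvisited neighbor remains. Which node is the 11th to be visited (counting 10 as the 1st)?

Visit 10
10 → 19
19 → 12
12 → 18
18 → 11
11 → 16
16 → 20
20 → 14
14 → 17
17 → 8
8 → 5
5 → 13
13 → 9
9 → 7
9 → 3
5 → 1
1 → 4
8 → 2
2 → 15
14 → 6

Visit order: 10, 19, 12, 18, 11, 16, 20, 14, 17, 8, 5, 13, 9, 7, 3, 1, 4, 2, 15, 6

5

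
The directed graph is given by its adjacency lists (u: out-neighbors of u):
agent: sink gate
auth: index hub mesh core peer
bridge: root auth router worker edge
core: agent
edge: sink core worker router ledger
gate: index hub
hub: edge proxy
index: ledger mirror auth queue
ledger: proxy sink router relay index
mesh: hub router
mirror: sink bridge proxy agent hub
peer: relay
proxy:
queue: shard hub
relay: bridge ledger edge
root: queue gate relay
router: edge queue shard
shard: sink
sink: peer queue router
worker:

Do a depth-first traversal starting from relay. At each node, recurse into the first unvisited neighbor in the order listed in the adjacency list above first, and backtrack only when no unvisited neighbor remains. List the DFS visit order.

relay -> bridge -> root -> queue -> shard -> sink -> peer -> router -> edge -> core -> agent -> gate -> index -> ledger -> proxy -> mirror -> hub -> auth -> mesh -> worker

Visit relay
relay → bridge
bridge → root
root → queue
queue → shard
shard → sink
sink → peer
sink → router
router → edge
edge → core
core → agent
agent → gate
gate → index
index → ledger
ledger → proxy
index → mirror
mirror → hub
index → auth
auth → mesh
edge → worker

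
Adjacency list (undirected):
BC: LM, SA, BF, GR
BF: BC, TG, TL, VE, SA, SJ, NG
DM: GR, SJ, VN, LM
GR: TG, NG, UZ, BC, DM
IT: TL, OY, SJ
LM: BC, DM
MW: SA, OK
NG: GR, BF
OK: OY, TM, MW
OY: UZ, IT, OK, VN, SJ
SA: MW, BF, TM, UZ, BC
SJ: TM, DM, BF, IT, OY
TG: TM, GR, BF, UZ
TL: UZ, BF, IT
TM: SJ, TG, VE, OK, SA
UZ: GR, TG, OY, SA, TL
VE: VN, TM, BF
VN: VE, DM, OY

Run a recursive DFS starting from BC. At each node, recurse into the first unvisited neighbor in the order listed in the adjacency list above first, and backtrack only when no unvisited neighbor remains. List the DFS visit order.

Visit BC
BC → LM
LM → DM
DM → GR
GR → TG
TG → TM
TM → SJ
SJ → BF
BF → TL
TL → UZ
UZ → OY
OY → IT
OY → OK
OK → MW
MW → SA
OY → VN
VN → VE
BF → NG

BC, LM, DM, GR, TG, TM, SJ, BF, TL, UZ, OY, IT, OK, MW, SA, VN, VE, NG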